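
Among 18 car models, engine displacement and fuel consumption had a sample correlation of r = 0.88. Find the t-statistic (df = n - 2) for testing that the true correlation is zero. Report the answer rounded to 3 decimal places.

7.411

1 − r² = 1 − 0.7744 = 0.2256;  √(1−r²) = 0.474974
√(n−2) = √16 = 4.000000
t = r·√(n−2)/√(1−r²) = 0.88 · 4.000000 / 0.474974 = 7.411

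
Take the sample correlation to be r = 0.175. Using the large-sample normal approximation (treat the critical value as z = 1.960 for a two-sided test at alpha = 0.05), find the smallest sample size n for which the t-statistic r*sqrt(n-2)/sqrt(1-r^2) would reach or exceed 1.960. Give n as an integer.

124

Need r·√(n−2)/√(1−r²) ≥ 1.960
√(n−2) ≥ 1.960·√(1−0.030625) / 0.175 = 1.960·0.984568 / 0.175 = 11.0272
n−2 ≥ 121.5991  ⇒  n ≥ 123.5991
Smallest integer n = 124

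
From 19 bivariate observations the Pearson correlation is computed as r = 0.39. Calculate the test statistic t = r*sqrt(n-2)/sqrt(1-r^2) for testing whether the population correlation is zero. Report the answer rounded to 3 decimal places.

1.746

t = r·√(n−2) / √(1−r²) with r = 0.39, n = 19
  = 0.39·√17 / √(1 − 0.1521)
  = 0.39·4.123106 / 0.920815
  = 1.608011 / 0.920815 = 1.746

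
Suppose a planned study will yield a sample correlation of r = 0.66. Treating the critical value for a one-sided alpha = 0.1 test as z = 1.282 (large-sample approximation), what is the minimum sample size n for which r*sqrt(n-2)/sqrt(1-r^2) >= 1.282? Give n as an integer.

5

r√(n−2)/√(1−r²) ≥ 1.282  ⇔  n−2 ≥ (1.282)²·(1−r²)/r²
(1−r²)/r² = (1−0.4356)/0.4356 = 1.2957
n ≥ 2 + 1.643524·1.2957 = 2 + 2.1295 = 4.1295
⌈4.1295⌉ = 5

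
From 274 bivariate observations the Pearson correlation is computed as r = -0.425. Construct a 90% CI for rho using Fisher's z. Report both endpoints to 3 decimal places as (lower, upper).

Fisher z: z_r = atanh(r) = ½·ln((1+(-0.425))/(1−(-0.425))) = -0.453779
SE(z) = 1/√(n−3) = 1/√271 = 0.060746
90% ⇒ z* = 1.645; margin = 1.645·0.060746 = 0.099927
CI on z-scale: (-0.553706, -0.353852)
Back-transform: tanh(-0.553706) = -0.503293, tanh(-0.353852) = -0.339787

(-0.503, -0.340)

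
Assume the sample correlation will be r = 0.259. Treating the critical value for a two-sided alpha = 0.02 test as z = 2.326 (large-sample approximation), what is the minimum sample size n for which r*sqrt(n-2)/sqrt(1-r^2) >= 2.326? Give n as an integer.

Need r·√(n−2)/√(1−r²) ≥ 2.326
√(n−2) ≥ 2.326·√(1−0.067081) / 0.259 = 2.326·0.965877 / 0.259 = 8.6742
n−2 ≥ 75.2417  ⇒  n ≥ 77.2417
Smallest integer n = 78

78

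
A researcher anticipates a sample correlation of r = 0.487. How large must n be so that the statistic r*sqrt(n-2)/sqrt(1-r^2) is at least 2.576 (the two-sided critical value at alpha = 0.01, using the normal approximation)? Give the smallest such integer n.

24

r√(n−2)/√(1−r²) ≥ 2.576  ⇔  n−2 ≥ (2.576)²·(1−r²)/r²
(1−r²)/r² = (1−0.237169)/0.237169 = 3.2164
n ≥ 2 + 6.635776·3.2164 = 2 + 21.3433 = 23.3433
⌈23.3433⌉ = 24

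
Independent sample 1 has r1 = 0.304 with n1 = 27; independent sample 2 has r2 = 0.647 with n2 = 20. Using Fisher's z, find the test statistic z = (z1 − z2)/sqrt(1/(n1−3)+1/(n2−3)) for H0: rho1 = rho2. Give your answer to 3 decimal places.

z1 = atanh(0.304) = 0.313921,  z2 = atanh(0.647) = 0.770121
SE = √(1/(n1−3) + 1/(n2−3)) = √(1/24 + 1/17) = √(0.0416667 + 0.0588235) = √0.1004902 = 0.317002
z = (z1 − z2)/SE = (0.313921 − 0.770121) / 0.317002 = -0.456200 / 0.317002 = -1.439

-1.439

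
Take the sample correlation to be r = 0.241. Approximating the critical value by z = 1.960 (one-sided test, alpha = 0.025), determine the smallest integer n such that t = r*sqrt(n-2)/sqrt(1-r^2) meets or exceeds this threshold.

Need r·√(n−2)/√(1−r²) ≥ 1.960
√(n−2) ≥ 1.960·√(1−0.058081) / 0.241 = 1.960·0.970525 / 0.241 = 7.8931
n−2 ≥ 62.3010  ⇒  n ≥ 64.3010
Smallest integer n = 65

65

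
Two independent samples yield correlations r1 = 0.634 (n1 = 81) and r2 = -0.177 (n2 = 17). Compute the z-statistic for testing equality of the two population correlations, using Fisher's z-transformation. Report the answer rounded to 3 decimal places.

Fisher z-transforms: z1 = atanh(0.634) = 0.748076, z2 = atanh(-0.177) = -0.178884; difference d = 0.926960
Var(d) = 1/78 + 1/14 = 0.0128205 + 0.0714286 = 0.0842491
z = d/√Var(d) = 0.926960 / √0.0842491 = 0.926960 / 0.290257 = 3.194

3.194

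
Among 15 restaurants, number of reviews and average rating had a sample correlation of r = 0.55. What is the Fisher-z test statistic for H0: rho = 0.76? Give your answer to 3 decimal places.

z_r = atanh(0.55) = 0.618381,  z_0 = atanh(0.76) = 0.996215
SE = 1/√(n−3) = 1/√12 = 0.288675
z = (z_r − z_0)/SE = (0.618381 − 0.996215) / 0.288675 = -0.377834 / 0.288675 = -1.309

-1.309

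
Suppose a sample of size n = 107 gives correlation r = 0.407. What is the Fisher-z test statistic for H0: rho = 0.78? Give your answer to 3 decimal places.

-6.255

Fisher z: atanh(0.407) = 0.432010, atanh(0.78) = 1.045371
z = (z_r − z_0)·√(n−3) = (0.432010 − 1.045371)·√104 = -0.613361 · 10.198039 = -6.255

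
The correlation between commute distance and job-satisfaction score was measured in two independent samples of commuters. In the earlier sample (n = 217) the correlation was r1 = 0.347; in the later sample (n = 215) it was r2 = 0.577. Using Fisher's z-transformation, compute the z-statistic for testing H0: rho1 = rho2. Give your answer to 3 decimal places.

Fisher z-transforms: z1 = atanh(0.347) = 0.362029, z2 = atanh(0.577) = 0.657954; difference d = -0.295925
Var(d) = 1/214 + 1/212 = 0.0046729 + 0.0047170 = 0.0093899
z = d/√Var(d) = -0.295925 / √0.0093899 = -0.295925 / 0.096901 = -3.054

-3.054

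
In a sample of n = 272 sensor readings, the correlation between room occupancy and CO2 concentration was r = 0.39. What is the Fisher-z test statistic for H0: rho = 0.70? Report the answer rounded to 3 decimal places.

-7.471

Fisher z: atanh(0.39) = 0.411800, atanh(0.70) = 0.867301
z = (z_r − z_0)·√(n−3) = (0.411800 − 0.867301)·√269 = -0.455501 · 16.401219 = -7.471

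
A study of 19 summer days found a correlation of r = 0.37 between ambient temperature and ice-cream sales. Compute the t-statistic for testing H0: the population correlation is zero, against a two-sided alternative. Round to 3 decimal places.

1.642

1 − r² = 1 − 0.1369 = 0.8631;  √(1−r²) = 0.929032
√(n−2) = √17 = 4.123106
t = r·√(n−2)/√(1−r²) = 0.37 · 4.123106 / 0.929032 = 1.642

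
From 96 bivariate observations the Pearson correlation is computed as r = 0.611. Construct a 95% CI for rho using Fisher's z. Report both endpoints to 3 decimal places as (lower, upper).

(0.468, 0.723)

Fisher z: z_r = atanh(r) = ½·ln((1+0.611)/(1−0.611)) = 0.710516
SE(z) = 1/√(n−3) = 1/√93 = 0.103695
95% ⇒ z* = 1.960; margin = 1.960·0.103695 = 0.203242
CI on z-scale: (0.507274, 0.913758)
Back-transform: tanh(0.507274) = 0.467819, tanh(0.913758) = 0.722931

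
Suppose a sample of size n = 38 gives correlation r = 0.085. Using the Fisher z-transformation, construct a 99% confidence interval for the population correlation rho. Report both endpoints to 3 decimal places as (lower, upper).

(-0.337, 0.478)

z_r = atanh(0.085) = 0.085206;  SE = 1/√(n−3) = 1/√35 = 0.169031
z-limits: 0.085206 ± 2.576·0.169031 = 0.085206 ± 0.435424 = [-0.350218, 0.520630]
ρ-limits: (tanh -0.350218, tanh 0.520630) = (-0.337, 0.478)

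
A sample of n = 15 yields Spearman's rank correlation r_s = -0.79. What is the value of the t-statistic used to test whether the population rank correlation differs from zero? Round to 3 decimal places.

-4.646

1 − r_s² = 1 − 0.6241 = 0.3759;  √(1−r_s²) = 0.613107
√(n−2) = √13 = 3.605551
t = r_s·√(n−2)/√(1−r_s²) = -0.79 · 3.605551 / 0.613107 = -4.646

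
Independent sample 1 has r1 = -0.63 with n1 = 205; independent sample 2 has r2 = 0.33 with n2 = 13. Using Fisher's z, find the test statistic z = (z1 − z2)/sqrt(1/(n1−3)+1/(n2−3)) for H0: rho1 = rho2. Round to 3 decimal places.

z1 = atanh(-0.63) = -0.741416,  z2 = atanh(0.33) = 0.342828
SE = √(1/(n1−3) + 1/(n2−3)) = √(1/202 + 1/10) = √(0.0049505 + 0.1000000) = √0.1049505 = 0.323961
z = (z1 − z2)/SE = (-0.741416 − 0.342828) / 0.323961 = -1.084244 / 0.323961 = -3.347

-3.347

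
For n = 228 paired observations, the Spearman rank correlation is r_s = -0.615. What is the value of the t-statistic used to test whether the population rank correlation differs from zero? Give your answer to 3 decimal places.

-11.725

t = r_s·√(n−2) / √(1−r_s²) with r_s = -0.615, n = 228
  = -0.615·√226 / √(1 − 0.378225)
  = -0.615·15.033296 / 0.788527
  = -9.245477 / 0.788527 = -11.725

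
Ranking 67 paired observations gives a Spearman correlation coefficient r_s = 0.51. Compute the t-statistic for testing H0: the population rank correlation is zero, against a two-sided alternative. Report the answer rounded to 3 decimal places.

4.780

t = r_s·√(n−2) / √(1−r_s²) with r_s = 0.51, n = 67
  = 0.51·√65 / √(1 − 0.2601)
  = 0.51·8.062258 / 0.860174
  = 4.111752 / 0.860174 = 4.780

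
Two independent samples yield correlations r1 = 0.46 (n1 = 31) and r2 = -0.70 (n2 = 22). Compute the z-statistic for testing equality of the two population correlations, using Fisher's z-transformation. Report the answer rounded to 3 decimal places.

4.591

Fisher z-transforms: z1 = atanh(0.46) = 0.497311, z2 = atanh(-0.70) = -0.867301; difference d = 1.364612
Var(d) = 1/28 + 1/19 = 0.0357143 + 0.0526316 = 0.0883459
z = d/√Var(d) = 1.364612 / √0.0883459 = 1.364612 / 0.297230 = 4.591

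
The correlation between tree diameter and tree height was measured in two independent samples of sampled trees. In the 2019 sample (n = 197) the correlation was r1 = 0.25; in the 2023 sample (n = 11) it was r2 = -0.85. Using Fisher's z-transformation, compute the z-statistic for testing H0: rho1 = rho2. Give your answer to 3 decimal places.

z1 = atanh(0.25) = 0.255413,  z2 = atanh(-0.85) = -1.256153
SE = √(1/(n1−3) + 1/(n2−3)) = √(1/194 + 1/8) = √(0.0051546 + 0.1250000) = √0.1301546 = 0.360769
z = (z1 − z2)/SE = (0.255413 − (-1.256153)) / 0.360769 = 1.511566 / 0.360769 = 4.190

4.190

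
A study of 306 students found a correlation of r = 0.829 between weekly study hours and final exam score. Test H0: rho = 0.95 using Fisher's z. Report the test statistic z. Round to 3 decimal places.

Fisher z: atanh(0.829) = 1.184931, atanh(0.95) = 1.831781
z = (z_r − z_0)·√(n−3) = (1.184931 − 1.831781)·√303 = -0.646850 · 17.406895 = -11.260

-11.260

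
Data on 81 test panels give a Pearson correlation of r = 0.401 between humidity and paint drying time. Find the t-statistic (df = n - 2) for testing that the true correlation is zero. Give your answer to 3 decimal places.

3.891

t = r·√(n−2) / √(1−r²) with r = 0.401, n = 81
  = 0.401·√79 / √(1 − 0.160801)
  = 0.401·8.888194 / 0.916078
  = 3.564166 / 0.916078 = 3.891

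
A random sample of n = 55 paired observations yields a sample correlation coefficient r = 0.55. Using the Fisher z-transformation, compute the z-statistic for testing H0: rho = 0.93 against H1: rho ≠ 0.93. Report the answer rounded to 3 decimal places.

-7.500

Fisher z: atanh(0.55) = 0.618381, atanh(0.93) = 1.658390
z = (z_r − z_0)·√(n−3) = (0.618381 − 1.658390)·√52 = -1.040009 · 7.211103 = -7.500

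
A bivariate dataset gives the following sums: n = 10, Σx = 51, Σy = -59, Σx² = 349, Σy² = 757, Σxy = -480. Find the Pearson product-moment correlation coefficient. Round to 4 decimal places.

-0.9394

Numerator: nΣxy − (Σx)(Σy) = 10·(-480) − (51)(-59) = -1791
Denominator: √[(nΣx²−(Σx)²)(nΣy²−(Σy)²)]
  nΣx²−(Σx)² = 10·349 − 2601 = 889;  nΣy²−(Σy)² = 10·757 − 3481 = 4089
  √(889·4089) = √3635121 = 1906.5993
r = -1791 / 1906.5993 = -0.9394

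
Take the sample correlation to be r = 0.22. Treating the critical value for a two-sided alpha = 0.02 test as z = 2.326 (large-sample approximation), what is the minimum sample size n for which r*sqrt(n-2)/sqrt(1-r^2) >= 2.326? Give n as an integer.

109

Need r·√(n−2)/√(1−r²) ≥ 2.326
√(n−2) ≥ 2.326·√(1−0.0484) / 0.22 = 2.326·0.975500 / 0.22 = 10.3137
n−2 ≥ 106.3724  ⇒  n ≥ 108.3724
Smallest integer n = 109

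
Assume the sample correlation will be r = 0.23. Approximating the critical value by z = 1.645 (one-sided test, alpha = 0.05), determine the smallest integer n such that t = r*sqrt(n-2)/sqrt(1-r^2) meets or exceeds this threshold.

51

Need r·√(n−2)/√(1−r²) ≥ 1.645
√(n−2) ≥ 1.645·√(1−0.0529) / 0.23 = 1.645·0.973191 / 0.23 = 6.9604
n−2 ≥ 48.4472  ⇒  n ≥ 50.4472
Smallest integer n = 51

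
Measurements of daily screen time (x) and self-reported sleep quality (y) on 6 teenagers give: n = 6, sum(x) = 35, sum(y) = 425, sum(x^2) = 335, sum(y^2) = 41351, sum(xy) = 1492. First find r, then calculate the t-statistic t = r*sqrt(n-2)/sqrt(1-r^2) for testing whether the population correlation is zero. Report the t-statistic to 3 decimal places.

Numerator: nΣxy − (Σx)(Σy) = 6·1492 − (35)(425) = -5923
Denominator: √[(nΣx²−(Σx)²)(nΣy²−(Σy)²)]
  nΣx²−(Σx)² = 6·335 − 1225 = 785;  nΣy²−(Σy)² = 6·41351 − 180625 = 67481
  √(785·67481) = √52972585 = 7278.2268
r = -5923 / 7278.2268 = -0.8138
t = r·√(n−2)/√(1−r²) = -0.8138·√4 / √(1−0.662270) = -1.627600 / 0.581145 = -2.801

-2.801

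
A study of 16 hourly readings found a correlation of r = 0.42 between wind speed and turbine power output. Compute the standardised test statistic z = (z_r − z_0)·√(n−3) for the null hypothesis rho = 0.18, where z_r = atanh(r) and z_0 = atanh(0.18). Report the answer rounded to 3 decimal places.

0.958

z_r = atanh(0.42) = 0.447692,  z_0 = atanh(0.18) = 0.181983
SE = 1/√(n−3) = 1/√13 = 0.277350
z = (z_r − z_0)/SE = (0.447692 − 0.181983) / 0.277350 = 0.265709 / 0.277350 = 0.958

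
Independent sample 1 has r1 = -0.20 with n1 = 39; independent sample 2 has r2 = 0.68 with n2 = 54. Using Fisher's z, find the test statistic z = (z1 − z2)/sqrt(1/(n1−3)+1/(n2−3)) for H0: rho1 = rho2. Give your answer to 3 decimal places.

Fisher z-transforms: z1 = atanh(-0.20) = -0.202733, z2 = atanh(0.68) = 0.829114; difference d = -1.031847
Var(d) = 1/36 + 1/51 = 0.0277778 + 0.0196078 = 0.0473856
z = d/√Var(d) = -1.031847 / √0.0473856 = -1.031847 / 0.217682 = -4.740

-4.740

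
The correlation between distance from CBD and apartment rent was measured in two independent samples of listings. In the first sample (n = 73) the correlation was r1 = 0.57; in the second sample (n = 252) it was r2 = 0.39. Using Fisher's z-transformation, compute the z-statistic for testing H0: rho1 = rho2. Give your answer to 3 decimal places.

1.742

Fisher z-transforms: z1 = atanh(0.57) = 0.647523, z2 = atanh(0.39) = 0.411800; difference d = 0.235723
Var(d) = 1/70 + 1/249 = 0.0142857 + 0.0040161 = 0.0183018
z = d/√Var(d) = 0.235723 / √0.0183018 = 0.235723 / 0.135284 = 1.742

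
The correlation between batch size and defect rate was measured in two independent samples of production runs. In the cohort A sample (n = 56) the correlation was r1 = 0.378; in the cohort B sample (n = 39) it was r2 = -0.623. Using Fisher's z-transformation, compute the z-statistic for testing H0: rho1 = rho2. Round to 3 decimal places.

z1 = atanh(0.378) = 0.397724,  z2 = atanh(-0.623) = -0.729893
SE = √(1/(n1−3) + 1/(n2−3)) = √(1/53 + 1/36) = √(0.0188679 + 0.0277778) = √0.0466457 = 0.215976
z = (z1 − z2)/SE = (0.397724 − (-0.729893)) / 0.215976 = 1.127617 / 0.215976 = 5.221

5.221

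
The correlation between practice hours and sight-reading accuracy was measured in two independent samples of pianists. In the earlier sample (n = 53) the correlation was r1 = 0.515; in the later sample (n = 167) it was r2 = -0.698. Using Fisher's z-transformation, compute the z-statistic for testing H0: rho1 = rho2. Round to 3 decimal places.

z1 = atanh(0.515) = 0.569511,  z2 = atanh(-0.698) = -0.863390
SE = √(1/(n1−3) + 1/(n2−3)) = √(1/50 + 1/164) = √(0.0200000 + 0.0060976) = √0.0260976 = 0.161548
z = (z1 − z2)/SE = (0.569511 − (-0.863390)) / 0.161548 = 1.432901 / 0.161548 = 8.870

8.870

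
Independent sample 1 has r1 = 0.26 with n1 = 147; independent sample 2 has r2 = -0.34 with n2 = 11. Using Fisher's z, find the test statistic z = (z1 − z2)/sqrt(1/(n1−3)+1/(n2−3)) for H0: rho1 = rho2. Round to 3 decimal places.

1.707

Fisher z-transforms: z1 = atanh(0.26) = 0.266108, z2 = atanh(-0.34) = -0.354093; difference d = 0.620201
Var(d) = 1/144 + 1/8 = 0.0069444 + 0.1250000 = 0.1319444
z = d/√Var(d) = 0.620201 / √0.1319444 = 0.620201 / 0.363242 = 1.707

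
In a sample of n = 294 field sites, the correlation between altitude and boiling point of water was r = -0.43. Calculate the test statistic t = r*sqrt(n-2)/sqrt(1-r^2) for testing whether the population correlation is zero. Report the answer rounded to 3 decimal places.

-8.139

1 − r² = 1 − 0.1849 = 0.8151;  √(1−r²) = 0.902829
√(n−2) = √292 = 17.088007
t = r·√(n−2)/√(1−r²) = -0.43 · 17.088007 / 0.902829 = -8.139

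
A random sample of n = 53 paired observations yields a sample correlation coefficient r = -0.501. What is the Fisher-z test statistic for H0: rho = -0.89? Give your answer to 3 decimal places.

z_r = atanh(-0.501) = -0.550640,  z_0 = atanh(-0.89) = -1.421926
SE = 1/√(n−3) = 1/√50 = 0.141421
z = (z_r − z_0)/SE = (-0.550640 − (-1.421926)) / 0.141421 = 0.871286 / 0.141421 = 6.161

6.161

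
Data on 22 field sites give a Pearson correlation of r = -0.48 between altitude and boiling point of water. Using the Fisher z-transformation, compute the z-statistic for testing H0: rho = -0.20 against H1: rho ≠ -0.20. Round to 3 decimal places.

-1.396

z_r = atanh(-0.48) = -0.522984,  z_0 = atanh(-0.20) = -0.202733
SE = 1/√(n−3) = 1/√19 = 0.229416
z = (z_r − z_0)/SE = (-0.522984 − (-0.202733)) / 0.229416 = -0.320251 / 0.229416 = -1.396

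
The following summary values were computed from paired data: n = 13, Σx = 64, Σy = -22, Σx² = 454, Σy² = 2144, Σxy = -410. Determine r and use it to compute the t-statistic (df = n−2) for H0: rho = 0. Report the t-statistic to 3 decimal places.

-2.228

S_xy = nΣxy − ΣxΣy = 13·(-410) − 64·(-22) = -5330 − (-1408) = -3922
S_xx = nΣx² − (Σx)² = 13·454 − 64² = 5902 − 4096 = 1806
S_yy = nΣy² − (Σy)² = 13·2144 − (-22)² = 27872 − 484 = 27388
r = S_xy / √(S_xx·S_yy) = -3922 / √(1806·27388) = -3922 / √49462728 = -3922 / 7032.9743 = -0.5577
t = r·√(n−2)/√(1−r²) = -0.5577·√11 / √(1−0.311029) = -1.849682 / 0.830043 = -2.228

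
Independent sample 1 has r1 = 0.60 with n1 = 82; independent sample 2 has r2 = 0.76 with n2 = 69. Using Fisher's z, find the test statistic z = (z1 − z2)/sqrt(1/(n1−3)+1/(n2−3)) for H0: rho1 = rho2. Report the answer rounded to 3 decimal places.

z1 = atanh(0.60) = 0.693147,  z2 = atanh(0.76) = 0.996215
SE = √(1/(n1−3) + 1/(n2−3)) = √(1/79 + 1/66) = √(0.0126582 + 0.0151515) = √0.0278097 = 0.166762
z = (z1 − z2)/SE = (0.693147 − 0.996215) / 0.166762 = -0.303068 / 0.166762 = -1.817

-1.817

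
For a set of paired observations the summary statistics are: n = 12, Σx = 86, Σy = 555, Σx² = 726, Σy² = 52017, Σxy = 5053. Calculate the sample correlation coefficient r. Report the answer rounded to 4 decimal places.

Numerator: nΣxy − (Σx)(Σy) = 12·5053 − (86)(555) = 12906
Denominator: √[(nΣx²−(Σx)²)(nΣy²−(Σy)²)]
  nΣx²−(Σx)² = 12·726 − 7396 = 1316;  nΣy²−(Σy)² = 12·52017 − 308025 = 316179
  √(1316·316179) = √416091564 = 20398.3226
r = 12906 / 20398.3226 = 0.6327

0.6327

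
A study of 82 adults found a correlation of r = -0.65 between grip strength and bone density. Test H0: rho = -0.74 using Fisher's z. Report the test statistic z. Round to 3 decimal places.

1.557

Fisher z: atanh(-0.65) = -0.775299, atanh(-0.74) = -0.950479
z = (z_r − z_0)·√(n−3) = (-0.775299 − (-0.950479))·√79 = 0.175180 · 8.888194 = 1.557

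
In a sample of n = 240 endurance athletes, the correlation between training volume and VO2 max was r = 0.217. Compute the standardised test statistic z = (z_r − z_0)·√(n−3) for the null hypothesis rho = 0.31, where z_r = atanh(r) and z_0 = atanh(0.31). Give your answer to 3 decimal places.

-1.540

z_r = atanh(0.217) = 0.220506,  z_0 = atanh(0.31) = 0.320545
SE = 1/√(n−3) = 1/√237 = 0.064957
z = (z_r − z_0)/SE = (0.220506 − 0.320545) / 0.064957 = -0.100039 / 0.064957 = -1.540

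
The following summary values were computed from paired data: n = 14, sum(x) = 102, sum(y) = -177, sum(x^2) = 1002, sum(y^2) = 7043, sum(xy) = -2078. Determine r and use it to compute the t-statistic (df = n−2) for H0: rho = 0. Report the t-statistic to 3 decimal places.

Numerator: nΣxy − (Σx)(Σy) = 14·(-2078) − (102)(-177) = -11038
Denominator: √[(nΣx²−(Σx)²)(nΣy²−(Σy)²)]
  nΣx²−(Σx)² = 14·1002 − 10404 = 3624;  nΣy²−(Σy)² = 14·7043 − 31329 = 67273
  √(3624·67273) = √243797352 = 15614.0114
r = -11038 / 15614.0114 = -0.7069
t = r·√(n−2)/√(1−r²) = -0.7069·√12 / √(1−0.499708) = -2.448773 / 0.707313 = -3.462

-3.462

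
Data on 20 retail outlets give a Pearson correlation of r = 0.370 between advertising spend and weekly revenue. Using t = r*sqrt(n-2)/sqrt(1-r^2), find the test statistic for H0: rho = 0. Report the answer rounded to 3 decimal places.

1.690

1 − r² = 1 − 0.136900 = 0.863100;  √(1−r²) = 0.929032
√(n−2) = √18 = 4.242641
t = r·√(n−2)/√(1−r²) = 0.370 · 4.242641 / 0.929032 = 1.690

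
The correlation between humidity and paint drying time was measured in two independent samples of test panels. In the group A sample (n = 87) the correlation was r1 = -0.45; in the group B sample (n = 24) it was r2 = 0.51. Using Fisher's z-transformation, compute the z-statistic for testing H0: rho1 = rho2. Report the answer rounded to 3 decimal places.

Fisher z-transforms: z1 = atanh(-0.45) = -0.484700, z2 = atanh(0.51) = 0.562730; difference d = -1.047430
Var(d) = 1/84 + 1/21 = 0.0119048 + 0.0476190 = 0.0595238
z = d/√Var(d) = -1.047430 / √0.0595238 = -1.047430 / 0.243975 = -4.293

-4.293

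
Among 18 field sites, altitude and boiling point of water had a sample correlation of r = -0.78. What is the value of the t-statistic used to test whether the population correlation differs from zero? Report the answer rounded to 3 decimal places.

-4.986

1 − r² = 1 − 0.6084 = 0.3916;  √(1−r²) = 0.625780
√(n−2) = √16 = 4.000000
t = r·√(n−2)/√(1−r²) = -0.78 · 4.000000 / 0.625780 = -4.986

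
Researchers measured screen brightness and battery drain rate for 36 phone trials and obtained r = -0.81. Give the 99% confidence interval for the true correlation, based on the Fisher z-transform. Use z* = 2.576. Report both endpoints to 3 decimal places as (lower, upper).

(-0.918, -0.591)

z_r = atanh(-0.81) = -1.127029;  SE = 1/√(n−3) = 1/√33 = 0.174078
z-limits: -1.127029 ± 2.576·0.174078 = -1.127029 ± 0.448425 = [-1.575454, -0.678604]
ρ-limits: (tanh -1.575454, tanh -0.678604) = (-0.918, -0.591)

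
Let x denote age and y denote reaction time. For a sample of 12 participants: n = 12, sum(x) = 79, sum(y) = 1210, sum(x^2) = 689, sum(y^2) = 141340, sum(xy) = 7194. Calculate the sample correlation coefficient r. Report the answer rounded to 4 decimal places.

-0.4271

S_xy = nΣxy − ΣxΣy = 12·7194 − 79·1210 = 86328 − 95590 = -9262
S_xx = nΣx² − (Σx)² = 12·689 − 79² = 8268 − 6241 = 2027
S_yy = nΣy² − (Σy)² = 12·141340 − 1210² = 1696080 − 1464100 = 231980
r = S_xy / √(S_xx·S_yy) = -9262 / √(2027·231980) = -9262 / √470223460 = -9262 / 21684.6365 = -0.4271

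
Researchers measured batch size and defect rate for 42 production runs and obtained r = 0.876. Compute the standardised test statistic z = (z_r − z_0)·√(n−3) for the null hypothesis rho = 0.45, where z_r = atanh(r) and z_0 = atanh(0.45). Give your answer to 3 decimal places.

5.456

Fisher z: atanh(0.876) = 1.358308, atanh(0.45) = 0.484700
z = (z_r − z_0)·√(n−3) = (1.358308 − 0.484700)·√39 = 0.873608 · 6.244998 = 5.456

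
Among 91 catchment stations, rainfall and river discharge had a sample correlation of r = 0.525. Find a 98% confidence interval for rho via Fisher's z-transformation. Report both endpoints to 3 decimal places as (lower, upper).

Fisher z: z_r = atanh(r) = ½·ln((1+0.525)/(1−0.525)) = 0.583217
SE(z) = 1/√(n−3) = 1/√88 = 0.106600
98% ⇒ z* = 2.326; margin = 2.326·0.106600 = 0.247952
CI on z-scale: (0.335265, 0.831169)
Back-transform: tanh(0.335265) = 0.323244, tanh(0.831169) = 0.681103

(0.323, 0.681)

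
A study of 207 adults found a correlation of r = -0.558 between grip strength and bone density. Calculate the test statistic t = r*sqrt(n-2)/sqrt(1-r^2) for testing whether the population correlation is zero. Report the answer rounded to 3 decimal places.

t = r·√(n−2) / √(1−r²) with r = -0.558, n = 207
  = -0.558·√205 / √(1 − 0.311364)
  = -0.558·14.317821 / 0.829841
  = -7.989344 / 0.829841 = -9.628

-9.628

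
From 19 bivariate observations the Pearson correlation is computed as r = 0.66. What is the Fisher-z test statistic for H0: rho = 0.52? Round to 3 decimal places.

Fisher z: atanh(0.66) = 0.792814, atanh(0.52) = 0.576340
z = (z_r − z_0)·√(n−3) = (0.792814 − 0.576340)·√16 = 0.216474 · 4.000000 = 0.866

0.866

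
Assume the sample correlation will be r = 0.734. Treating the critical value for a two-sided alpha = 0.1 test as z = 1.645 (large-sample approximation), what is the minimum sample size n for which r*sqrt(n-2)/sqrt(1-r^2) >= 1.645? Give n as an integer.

5

r√(n−2)/√(1−r²) ≥ 1.645  ⇔  n−2 ≥ (1.645)²·(1−r²)/r²
(1−r²)/r² = (1−0.538756)/0.538756 = 0.8561
n ≥ 2 + 2.706025·0.8561 = 2 + 2.3166 = 4.3166
⌈4.3166⌉ = 5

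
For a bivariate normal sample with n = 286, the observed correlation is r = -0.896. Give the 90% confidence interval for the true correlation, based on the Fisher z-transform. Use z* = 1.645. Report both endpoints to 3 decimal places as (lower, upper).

z_r = atanh(-0.896) = -1.451555;  SE = 1/√(n−3) = 1/√283 = 0.059444
z-limits: -1.451555 ± 1.645·0.059444 = -1.451555 ± 0.097785 = [-1.549340, -1.353770]
ρ-limits: (tanh -1.549340, tanh -1.353770) = (-0.914, -0.875)

(-0.914, -0.875)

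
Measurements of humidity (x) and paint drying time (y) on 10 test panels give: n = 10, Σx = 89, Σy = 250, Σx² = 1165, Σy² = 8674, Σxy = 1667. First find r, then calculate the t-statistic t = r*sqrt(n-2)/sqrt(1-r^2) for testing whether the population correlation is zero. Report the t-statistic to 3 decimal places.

Numerator: nΣxy − (Σx)(Σy) = 10·1667 − (89)(250) = -5580
Denominator: √[(nΣx²−(Σx)²)(nΣy²−(Σy)²)]
  nΣx²−(Σx)² = 10·1165 − 7921 = 3729;  nΣy²−(Σy)² = 10·8674 − 62500 = 24240
  √(3729·24240) = √90390960 = 9507.4161
r = -5580 / 9507.4161 = -0.5869
t = r·√(n−2)/√(1−r²) = -0.5869·√8 / √(1−0.344452) = -1.660004 / 0.809659 = -2.050

-2.050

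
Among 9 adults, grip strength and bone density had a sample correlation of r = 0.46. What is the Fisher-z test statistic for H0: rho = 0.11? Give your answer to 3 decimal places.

z_r = atanh(0.46) = 0.497311,  z_0 = atanh(0.11) = 0.110447
SE = 1/√(n−3) = 1/√6 = 0.408248
z = (z_r − z_0)/SE = (0.497311 − 0.110447) / 0.408248 = 0.386864 / 0.408248 = 0.948

0.948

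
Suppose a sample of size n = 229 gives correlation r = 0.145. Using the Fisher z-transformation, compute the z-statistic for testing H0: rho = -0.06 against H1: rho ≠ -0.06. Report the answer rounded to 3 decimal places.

3.098

Fisher z: atanh(0.145) = 0.146029, atanh(-0.06) = -0.060072
z = (z_r − z_0)·√(n−3) = (0.146029 − (-0.060072))·√226 = 0.206101 · 15.033296 = 3.098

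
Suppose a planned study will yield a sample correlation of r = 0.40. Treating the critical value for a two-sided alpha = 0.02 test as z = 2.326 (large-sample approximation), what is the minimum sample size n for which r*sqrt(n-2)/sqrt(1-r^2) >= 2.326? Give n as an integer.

r√(n−2)/√(1−r²) ≥ 2.326  ⇔  n−2 ≥ (2.326)²·(1−r²)/r²
(1−r²)/r² = (1−0.1600)/0.1600 = 5.2500
n ≥ 2 + 5.410276·5.2500 = 2 + 28.4039 = 30.4039
⌈30.4039⌉ = 31

31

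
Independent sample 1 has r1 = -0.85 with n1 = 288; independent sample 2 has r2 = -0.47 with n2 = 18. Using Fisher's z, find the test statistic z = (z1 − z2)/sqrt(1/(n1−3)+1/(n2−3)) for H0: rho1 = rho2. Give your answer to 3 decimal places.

-2.816

z1 = atanh(-0.85) = -1.256153,  z2 = atanh(-0.47) = -0.510070
SE = √(1/(n1−3) + 1/(n2−3)) = √(1/285 + 1/15) = √(0.0035088 + 0.0666667) = √0.0701755 = 0.264907
z = (z1 − z2)/SE = (-1.256153 − (-0.510070)) / 0.264907 = -0.746083 / 0.264907 = -2.816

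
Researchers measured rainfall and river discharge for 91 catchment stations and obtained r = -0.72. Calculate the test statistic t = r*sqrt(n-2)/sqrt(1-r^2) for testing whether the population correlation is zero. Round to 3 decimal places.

-9.788

1 − r² = 1 − 0.5184 = 0.4816;  √(1−r²) = 0.693974
√(n−2) = √89 = 9.433981
t = r·√(n−2)/√(1−r²) = -0.72 · 9.433981 / 0.693974 = -9.788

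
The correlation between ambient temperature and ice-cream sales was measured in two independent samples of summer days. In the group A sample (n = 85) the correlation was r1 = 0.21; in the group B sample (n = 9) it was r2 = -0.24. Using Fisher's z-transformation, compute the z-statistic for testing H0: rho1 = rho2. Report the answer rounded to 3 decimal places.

z1 = atanh(0.21) = 0.213171,  z2 = atanh(-0.24) = -0.244774
SE = √(1/(n1−3) + 1/(n2−3)) = √(1/82 + 1/6) = √(0.0121951 + 0.1666667) = √0.1788618 = 0.422921
z = (z1 − z2)/SE = (0.213171 − (-0.244774)) / 0.422921 = 0.457945 / 0.422921 = 1.083

1.083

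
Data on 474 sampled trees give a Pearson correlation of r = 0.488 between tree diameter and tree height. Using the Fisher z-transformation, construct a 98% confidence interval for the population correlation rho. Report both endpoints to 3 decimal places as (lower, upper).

Fisher z: z_r = atanh(r) = ½·ln((1+0.488)/(1−0.488)) = 0.533432
SE(z) = 1/√(n−3) = 1/√471 = 0.046078
98% ⇒ z* = 2.326; margin = 2.326·0.046078 = 0.107177
CI on z-scale: (0.426255, 0.640609)
Back-transform: tanh(0.426255) = 0.402187, tanh(0.640609) = 0.565314

(0.402, 0.565)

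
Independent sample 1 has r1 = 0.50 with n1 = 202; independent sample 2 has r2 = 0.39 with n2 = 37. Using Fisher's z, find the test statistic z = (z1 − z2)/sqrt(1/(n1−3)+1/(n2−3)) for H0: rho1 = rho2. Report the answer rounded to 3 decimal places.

Fisher z-transforms: z1 = atanh(0.50) = 0.549306, z2 = atanh(0.39) = 0.411800; difference d = 0.137506
Var(d) = 1/199 + 1/34 = 0.0050251 + 0.0294118 = 0.0344369
z = d/√Var(d) = 0.137506 / √0.0344369 = 0.137506 / 0.185572 = 0.741

0.741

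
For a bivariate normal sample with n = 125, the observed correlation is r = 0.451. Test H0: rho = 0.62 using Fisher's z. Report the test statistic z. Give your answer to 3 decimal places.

-2.640

z_r = atanh(0.451) = 0.485955,  z_0 = atanh(0.62) = 0.725005
SE = 1/√(n−3) = 1/√122 = 0.090536
z = (z_r − z_0)/SE = (0.485955 − 0.725005) / 0.090536 = -0.239050 / 0.090536 = -2.640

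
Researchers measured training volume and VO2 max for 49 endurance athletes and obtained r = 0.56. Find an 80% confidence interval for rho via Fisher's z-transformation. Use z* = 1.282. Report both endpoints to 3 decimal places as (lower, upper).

z_r = atanh(0.56) = 0.632833;  SE = 1/√(n−3) = 1/√46 = 0.147442
z-limits: 0.632833 ± 1.282·0.147442 = 0.632833 ± 0.189021 = [0.443812, 0.821854]
ρ-limits: (tanh 0.443812, tanh 0.821854) = (0.417, 0.676)

(0.417, 0.676)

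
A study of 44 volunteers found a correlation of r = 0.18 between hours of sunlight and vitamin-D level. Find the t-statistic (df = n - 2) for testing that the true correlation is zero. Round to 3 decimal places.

t = r·√(n−2) / √(1−r²) with r = 0.18, n = 44
  = 0.18·√42 / √(1 − 0.0324)
  = 0.18·6.480741 / 0.983667
  = 1.166533 / 0.983667 = 1.186

1.186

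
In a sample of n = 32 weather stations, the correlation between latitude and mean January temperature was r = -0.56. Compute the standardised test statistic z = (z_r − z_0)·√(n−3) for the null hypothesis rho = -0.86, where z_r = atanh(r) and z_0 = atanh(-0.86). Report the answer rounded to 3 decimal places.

3.557

Fisher z: atanh(-0.56) = -0.632833, atanh(-0.86) = -1.293345
z = (z_r − z_0)·√(n−3) = (-0.632833 − (-1.293345))·√29 = 0.660512 · 5.385165 = 3.557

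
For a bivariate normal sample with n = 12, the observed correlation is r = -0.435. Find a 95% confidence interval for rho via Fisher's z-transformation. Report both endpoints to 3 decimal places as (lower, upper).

(-0.807, 0.185)

Fisher z: z_r = atanh(r) = ½·ln((1+(-0.435))/(1−(-0.435))) = -0.466047
SE(z) = 1/√(n−3) = 1/√9 = 0.333333
95% ⇒ z* = 1.960; margin = 1.960·0.333333 = 0.653333
CI on z-scale: (-1.119380, 0.187286)
Back-transform: tanh(-1.119380) = -0.807353, tanh(0.187286) = 0.185127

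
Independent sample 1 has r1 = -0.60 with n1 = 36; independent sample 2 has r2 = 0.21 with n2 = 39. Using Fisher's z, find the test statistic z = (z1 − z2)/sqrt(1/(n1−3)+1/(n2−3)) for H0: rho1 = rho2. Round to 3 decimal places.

z1 = atanh(-0.60) = -0.693147,  z2 = atanh(0.21) = 0.213171
SE = √(1/(n1−3) + 1/(n2−3)) = √(1/33 + 1/36) = √(0.0303030 + 0.0277778) = √0.0580808 = 0.241000
z = (z1 − z2)/SE = (-0.693147 − 0.213171) / 0.241000 = -0.906318 / 0.241000 = -3.761

-3.761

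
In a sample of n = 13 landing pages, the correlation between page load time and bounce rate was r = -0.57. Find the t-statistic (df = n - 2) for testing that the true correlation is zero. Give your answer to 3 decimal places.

1 − r² = 1 − 0.3249 = 0.6751;  √(1−r²) = 0.821645
√(n−2) = √11 = 3.316625
t = r·√(n−2)/√(1−r²) = -0.57 · 3.316625 / 0.821645 = -2.301

-2.301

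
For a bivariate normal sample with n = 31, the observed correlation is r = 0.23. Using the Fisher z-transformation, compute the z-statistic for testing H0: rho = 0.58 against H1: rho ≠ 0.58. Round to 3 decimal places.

Fisher z: atanh(0.23) = 0.234189, atanh(0.58) = 0.662463
z = (z_r − z_0)·√(n−3) = (0.234189 − 0.662463)·√28 = -0.428274 · 5.291503 = -2.266

-2.266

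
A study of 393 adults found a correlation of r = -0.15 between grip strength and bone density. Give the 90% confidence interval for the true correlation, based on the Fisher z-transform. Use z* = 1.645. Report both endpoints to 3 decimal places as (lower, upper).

(-0.230, -0.068)

Fisher z: z_r = atanh(r) = ½·ln((1+(-0.15))/(1−(-0.15))) = -0.151140
SE(z) = 1/√(n−3) = 1/√390 = 0.050637
90% ⇒ z* = 1.645; margin = 1.645·0.050637 = 0.083298
CI on z-scale: (-0.234438, -0.067842)
Back-transform: tanh(-0.234438) = -0.230235, tanh(-0.067842) = -0.067738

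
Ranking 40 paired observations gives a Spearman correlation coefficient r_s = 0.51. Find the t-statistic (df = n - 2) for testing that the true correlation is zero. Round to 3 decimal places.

1 − r_s² = 1 − 0.2601 = 0.7399;  √(1−r_s²) = 0.860174
√(n−2) = √38 = 6.164414
t = r_s·√(n−2)/√(1−r_s²) = 0.51 · 6.164414 / 0.860174 = 3.655

3.655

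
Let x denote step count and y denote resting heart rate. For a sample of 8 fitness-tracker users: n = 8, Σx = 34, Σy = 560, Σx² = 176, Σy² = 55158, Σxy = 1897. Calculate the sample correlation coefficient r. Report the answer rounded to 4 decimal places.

Numerator: nΣxy − (Σx)(Σy) = 8·1897 − (34)(560) = -3864
Denominator: √[(nΣx²−(Σx)²)(nΣy²−(Σy)²)]
  nΣx²−(Σx)² = 8·176 − 1156 = 252;  nΣy²−(Σy)² = 8·55158 − 313600 = 127664
  √(252·127664) = √32171328 = 5671.9774
r = -3864 / 5671.9774 = -0.6812

-0.6812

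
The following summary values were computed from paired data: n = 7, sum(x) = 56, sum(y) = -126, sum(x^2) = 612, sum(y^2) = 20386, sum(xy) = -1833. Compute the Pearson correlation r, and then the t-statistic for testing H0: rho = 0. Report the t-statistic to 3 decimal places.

S_xy = nΣxy − ΣxΣy = 7·(-1833) − 56·(-126) = -12831 − (-7056) = -5775
S_xx = nΣx² − (Σx)² = 7·612 − 56² = 4284 − 3136 = 1148
S_yy = nΣy² − (Σy)² = 7·20386 − (-126)² = 142702 − 15876 = 126826
r = S_xy / √(S_xx·S_yy) = -5775 / √(1148·126826) = -5775 / √145596248 = -5775 / 12066.3270 = -0.4786
t = r·√(n−2)/√(1−r²) = -0.4786·√5 / √(1−0.229058) = -1.070182 / 0.878033 = -1.219

-1.219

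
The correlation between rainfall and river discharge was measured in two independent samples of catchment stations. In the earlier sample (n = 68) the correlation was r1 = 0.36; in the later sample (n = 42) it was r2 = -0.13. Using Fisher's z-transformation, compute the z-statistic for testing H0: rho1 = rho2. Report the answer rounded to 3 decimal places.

2.506

Fisher z-transforms: z1 = atanh(0.36) = 0.376886, z2 = atanh(-0.13) = -0.130740; difference d = 0.507626
Var(d) = 1/65 + 1/39 = 0.0153846 + 0.0256410 = 0.0410256
z = d/√Var(d) = 0.507626 / √0.0410256 = 0.507626 / 0.202548 = 2.506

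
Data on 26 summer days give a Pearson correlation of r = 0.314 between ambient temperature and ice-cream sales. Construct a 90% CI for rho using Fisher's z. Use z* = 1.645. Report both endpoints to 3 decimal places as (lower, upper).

(-0.018, 0.584)

Fisher z: z_r = atanh(r) = ½·ln((1+0.314)/(1−0.314)) = 0.324977
SE(z) = 1/√(n−3) = 1/√23 = 0.208514
90% ⇒ z* = 1.645; margin = 1.645·0.208514 = 0.343006
CI on z-scale: (-0.018029, 0.667983)
Back-transform: tanh(-0.018029) = -0.018027, tanh(0.667983) = 0.583652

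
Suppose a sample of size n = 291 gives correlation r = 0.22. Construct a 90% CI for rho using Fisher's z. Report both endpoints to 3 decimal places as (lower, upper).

(0.126, 0.310)

Fisher z: z_r = atanh(r) = ½·ln((1+0.22)/(1−0.22)) = 0.223656
SE(z) = 1/√(n−3) = 1/√288 = 0.058926
90% ⇒ z* = 1.645; margin = 1.645·0.058926 = 0.096933
CI on z-scale: (0.126723, 0.320589)
Back-transform: tanh(0.126723) = 0.126049, tanh(0.320589) = 0.310039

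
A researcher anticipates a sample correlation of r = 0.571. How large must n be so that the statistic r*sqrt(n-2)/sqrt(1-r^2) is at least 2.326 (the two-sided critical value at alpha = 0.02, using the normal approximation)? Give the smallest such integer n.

r√(n−2)/√(1−r²) ≥ 2.326  ⇔  n−2 ≥ (2.326)²·(1−r²)/r²
(1−r²)/r² = (1−0.326041)/0.326041 = 2.0671
n ≥ 2 + 5.410276·2.0671 = 2 + 11.1836 = 13.1836
⌈13.1836⌉ = 14

14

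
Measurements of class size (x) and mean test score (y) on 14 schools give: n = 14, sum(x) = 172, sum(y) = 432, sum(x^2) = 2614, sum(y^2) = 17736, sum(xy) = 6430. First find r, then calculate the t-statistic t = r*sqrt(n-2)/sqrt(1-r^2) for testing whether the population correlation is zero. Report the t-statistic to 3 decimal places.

Numerator: nΣxy − (Σx)(Σy) = 14·6430 − (172)(432) = 15716
Denominator: √[(nΣx²−(Σx)²)(nΣy²−(Σy)²)]
  nΣx²−(Σx)² = 14·2614 − 29584 = 7012;  nΣy²−(Σy)² = 14·17736 − 186624 = 61680
  √(7012·61680) = √432500160 = 20796.6382
r = 15716 / 20796.6382 = 0.7557
t = r·√(n−2)/√(1−r²) = 0.7557·√12 / √(1−0.571082) = 2.617822 / 0.654918 = 3.997

3.997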